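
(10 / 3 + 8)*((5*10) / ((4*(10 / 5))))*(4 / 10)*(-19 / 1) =-1615 / 3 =-538.33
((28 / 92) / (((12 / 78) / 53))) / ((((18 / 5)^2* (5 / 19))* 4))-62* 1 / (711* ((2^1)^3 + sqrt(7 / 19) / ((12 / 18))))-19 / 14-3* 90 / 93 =124* sqrt(133) / 1137837 + 16752105266719 / 4906608019488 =3.42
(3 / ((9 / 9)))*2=6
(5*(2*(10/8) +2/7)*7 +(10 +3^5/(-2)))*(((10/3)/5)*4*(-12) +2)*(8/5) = 672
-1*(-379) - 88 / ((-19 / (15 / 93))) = 223671 / 589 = 379.75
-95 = -95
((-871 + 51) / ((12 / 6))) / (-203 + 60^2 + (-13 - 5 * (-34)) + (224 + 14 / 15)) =-3075 / 28342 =-0.11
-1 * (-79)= 79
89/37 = 2.41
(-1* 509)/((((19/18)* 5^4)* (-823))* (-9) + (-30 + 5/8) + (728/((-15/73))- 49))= -61080/585952943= -0.00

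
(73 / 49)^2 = 5329 / 2401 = 2.22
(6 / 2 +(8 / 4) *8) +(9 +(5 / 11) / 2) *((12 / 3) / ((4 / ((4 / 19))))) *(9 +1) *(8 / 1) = 36451 / 209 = 174.41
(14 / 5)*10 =28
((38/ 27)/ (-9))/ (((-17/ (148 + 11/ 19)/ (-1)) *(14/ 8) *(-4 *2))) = 941/ 9639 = 0.10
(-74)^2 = 5476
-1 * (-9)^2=-81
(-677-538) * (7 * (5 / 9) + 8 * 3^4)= -792045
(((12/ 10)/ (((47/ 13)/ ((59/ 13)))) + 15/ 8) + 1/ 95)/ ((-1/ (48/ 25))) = -726954/ 111625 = -6.51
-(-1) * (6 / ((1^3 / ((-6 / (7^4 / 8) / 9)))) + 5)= 4.99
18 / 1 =18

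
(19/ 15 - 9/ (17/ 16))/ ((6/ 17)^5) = -1315.40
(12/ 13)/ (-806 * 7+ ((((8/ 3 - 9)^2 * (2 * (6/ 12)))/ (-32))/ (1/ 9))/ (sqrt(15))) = -79994880/ 488941908719+ 138624 * sqrt(15)/ 6356244813347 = -0.00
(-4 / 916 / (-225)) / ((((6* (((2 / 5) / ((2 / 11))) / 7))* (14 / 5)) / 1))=0.00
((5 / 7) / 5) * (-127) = -127 / 7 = -18.14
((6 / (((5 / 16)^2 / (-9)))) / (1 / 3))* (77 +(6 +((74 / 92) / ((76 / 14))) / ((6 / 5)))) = -1506468672 / 10925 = -137891.87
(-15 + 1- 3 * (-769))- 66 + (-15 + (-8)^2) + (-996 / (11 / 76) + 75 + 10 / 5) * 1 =-49813 / 11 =-4528.45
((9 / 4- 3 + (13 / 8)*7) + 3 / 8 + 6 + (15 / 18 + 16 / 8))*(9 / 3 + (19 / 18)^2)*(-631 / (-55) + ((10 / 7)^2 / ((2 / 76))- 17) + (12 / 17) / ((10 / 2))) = 5888.53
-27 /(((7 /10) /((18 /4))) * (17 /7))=-1215 /17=-71.47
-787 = -787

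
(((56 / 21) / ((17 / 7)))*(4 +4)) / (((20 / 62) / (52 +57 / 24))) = 25172 / 17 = 1480.71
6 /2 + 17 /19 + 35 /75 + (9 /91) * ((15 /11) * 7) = 216224 /40755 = 5.31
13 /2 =6.50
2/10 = 1/5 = 0.20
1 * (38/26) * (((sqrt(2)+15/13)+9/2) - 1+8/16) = 19 * sqrt(2)/13+1273/169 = 9.60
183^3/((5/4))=24513948/5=4902789.60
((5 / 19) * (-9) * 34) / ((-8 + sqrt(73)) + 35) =-20655 / 6232 + 765 * sqrt(73) / 6232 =-2.27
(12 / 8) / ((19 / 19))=3 / 2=1.50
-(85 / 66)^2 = -7225 / 4356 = -1.66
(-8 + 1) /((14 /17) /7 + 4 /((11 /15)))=-1309 /1042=-1.26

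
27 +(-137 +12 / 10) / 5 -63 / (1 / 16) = -25204 / 25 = -1008.16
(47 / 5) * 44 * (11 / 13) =22748 / 65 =349.97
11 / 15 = 0.73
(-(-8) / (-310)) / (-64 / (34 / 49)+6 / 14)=476 / 1693375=0.00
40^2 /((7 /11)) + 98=18286 /7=2612.29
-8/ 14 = -4/ 7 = -0.57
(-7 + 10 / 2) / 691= -2 / 691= -0.00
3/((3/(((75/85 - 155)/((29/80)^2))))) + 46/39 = -1171.65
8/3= 2.67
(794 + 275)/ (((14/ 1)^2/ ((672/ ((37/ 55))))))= 1411080/ 259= 5448.19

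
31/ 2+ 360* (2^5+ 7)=28111/ 2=14055.50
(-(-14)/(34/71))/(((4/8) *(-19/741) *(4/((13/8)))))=-251979/272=-926.39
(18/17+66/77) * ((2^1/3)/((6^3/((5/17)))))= 95/54621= 0.00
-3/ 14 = -0.21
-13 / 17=-0.76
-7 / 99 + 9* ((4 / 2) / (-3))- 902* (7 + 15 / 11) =-747457 / 99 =-7550.07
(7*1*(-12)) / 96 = -0.88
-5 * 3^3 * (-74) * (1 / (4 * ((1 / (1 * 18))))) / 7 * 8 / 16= 44955 / 14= 3211.07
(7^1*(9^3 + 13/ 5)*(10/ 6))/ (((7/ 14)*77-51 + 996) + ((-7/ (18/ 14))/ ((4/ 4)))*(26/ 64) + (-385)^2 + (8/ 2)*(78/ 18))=2458176/ 42976403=0.06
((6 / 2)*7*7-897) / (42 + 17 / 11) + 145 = 61205 / 479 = 127.78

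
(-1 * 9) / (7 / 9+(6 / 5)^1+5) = -405 / 314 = -1.29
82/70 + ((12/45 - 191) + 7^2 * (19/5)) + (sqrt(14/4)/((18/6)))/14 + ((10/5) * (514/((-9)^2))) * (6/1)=sqrt(14)/84 + 68783/945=72.83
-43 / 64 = -0.67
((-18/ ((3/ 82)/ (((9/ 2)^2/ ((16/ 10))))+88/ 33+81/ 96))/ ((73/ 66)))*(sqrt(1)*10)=-2104185600/ 45426221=-46.32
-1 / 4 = -0.25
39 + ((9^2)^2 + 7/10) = 66007/10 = 6600.70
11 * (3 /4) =33 /4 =8.25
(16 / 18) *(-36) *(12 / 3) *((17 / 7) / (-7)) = 2176 / 49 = 44.41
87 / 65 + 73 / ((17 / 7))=31.40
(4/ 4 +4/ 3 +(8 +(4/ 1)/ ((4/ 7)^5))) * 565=32971705/ 768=42931.91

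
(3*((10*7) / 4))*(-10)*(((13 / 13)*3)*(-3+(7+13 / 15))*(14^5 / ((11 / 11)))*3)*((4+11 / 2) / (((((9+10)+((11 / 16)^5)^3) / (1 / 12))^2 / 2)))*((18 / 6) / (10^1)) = -1355542.49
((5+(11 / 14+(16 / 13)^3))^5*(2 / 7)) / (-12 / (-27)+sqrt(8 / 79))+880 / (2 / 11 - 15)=7586413834397652957562107185003 / 219874136772865443827338016 - 5311426769780242095318017871*sqrt(158) / 2697842168992214034691264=9756.40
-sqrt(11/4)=-sqrt(11)/2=-1.66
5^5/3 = 3125/3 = 1041.67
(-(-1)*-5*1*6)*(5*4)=-600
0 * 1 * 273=0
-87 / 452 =-0.19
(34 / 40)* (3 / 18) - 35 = -4183 / 120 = -34.86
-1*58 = -58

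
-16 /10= -8 /5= -1.60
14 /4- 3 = 1 /2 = 0.50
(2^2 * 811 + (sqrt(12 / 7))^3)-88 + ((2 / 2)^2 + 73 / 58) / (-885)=24 * sqrt(21) / 49 + 161997349 / 51330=3158.24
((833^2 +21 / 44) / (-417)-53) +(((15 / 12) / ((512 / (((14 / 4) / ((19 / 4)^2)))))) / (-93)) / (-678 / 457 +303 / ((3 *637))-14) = -20132413217649042517 / 11725318393949952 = -1717.00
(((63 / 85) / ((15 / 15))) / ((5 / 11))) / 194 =693 / 82450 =0.01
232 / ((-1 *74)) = -116 / 37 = -3.14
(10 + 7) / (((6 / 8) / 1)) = 68 / 3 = 22.67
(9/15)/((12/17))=0.85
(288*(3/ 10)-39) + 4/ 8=479/ 10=47.90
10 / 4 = 5 / 2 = 2.50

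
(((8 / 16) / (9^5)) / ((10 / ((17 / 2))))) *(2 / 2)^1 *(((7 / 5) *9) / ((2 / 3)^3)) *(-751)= -89369 / 388800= -0.23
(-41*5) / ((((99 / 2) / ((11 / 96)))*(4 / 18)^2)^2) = -1845 / 4096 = -0.45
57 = 57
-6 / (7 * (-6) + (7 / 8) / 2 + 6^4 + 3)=-96 / 20119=-0.00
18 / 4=9 / 2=4.50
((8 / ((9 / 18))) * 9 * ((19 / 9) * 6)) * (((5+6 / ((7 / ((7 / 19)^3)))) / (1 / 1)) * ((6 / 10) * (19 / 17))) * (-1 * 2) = -19923264 / 1615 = -12336.39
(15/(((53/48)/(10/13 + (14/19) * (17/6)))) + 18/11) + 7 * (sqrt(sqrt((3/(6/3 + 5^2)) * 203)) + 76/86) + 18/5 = 7 * 203^(1/4) * sqrt(3)/3 + 1555249474/30960215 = 65.49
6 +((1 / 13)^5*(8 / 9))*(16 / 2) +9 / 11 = 250623479 / 36758007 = 6.82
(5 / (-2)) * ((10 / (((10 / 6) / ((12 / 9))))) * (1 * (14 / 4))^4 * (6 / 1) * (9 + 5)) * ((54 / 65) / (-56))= 194481 / 52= 3740.02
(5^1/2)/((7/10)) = 25/7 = 3.57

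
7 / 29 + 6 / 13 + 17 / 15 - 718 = -4049906 / 5655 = -716.16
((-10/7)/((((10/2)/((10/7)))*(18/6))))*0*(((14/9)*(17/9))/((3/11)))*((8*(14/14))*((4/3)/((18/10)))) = 0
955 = 955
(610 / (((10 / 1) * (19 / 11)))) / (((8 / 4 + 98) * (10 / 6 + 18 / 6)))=2013 / 26600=0.08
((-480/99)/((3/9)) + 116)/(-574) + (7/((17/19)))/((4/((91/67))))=35666923/14383292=2.48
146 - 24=122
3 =3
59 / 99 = 0.60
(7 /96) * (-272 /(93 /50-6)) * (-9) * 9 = -8925 /23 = -388.04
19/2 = 9.50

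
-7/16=-0.44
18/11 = 1.64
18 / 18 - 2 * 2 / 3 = -1 / 3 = -0.33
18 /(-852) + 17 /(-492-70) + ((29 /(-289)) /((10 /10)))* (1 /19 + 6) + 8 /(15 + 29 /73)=-15245154 /109550941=-0.14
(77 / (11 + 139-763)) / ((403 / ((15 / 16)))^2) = -17325 / 25486519552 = -0.00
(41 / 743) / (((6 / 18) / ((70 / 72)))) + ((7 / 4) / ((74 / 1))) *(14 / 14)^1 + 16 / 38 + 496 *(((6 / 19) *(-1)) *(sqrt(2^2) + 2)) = -7846476397 / 12535896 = -625.92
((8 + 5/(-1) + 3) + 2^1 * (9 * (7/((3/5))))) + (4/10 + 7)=1117/5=223.40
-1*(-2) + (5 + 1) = 8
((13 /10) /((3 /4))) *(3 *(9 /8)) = 5.85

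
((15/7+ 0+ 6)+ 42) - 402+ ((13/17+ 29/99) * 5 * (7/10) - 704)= -12395443/11781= -1052.16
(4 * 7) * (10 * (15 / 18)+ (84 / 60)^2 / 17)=301616 / 1275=236.56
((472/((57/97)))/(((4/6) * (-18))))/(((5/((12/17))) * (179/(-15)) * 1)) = 45784/57817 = 0.79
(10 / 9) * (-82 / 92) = -0.99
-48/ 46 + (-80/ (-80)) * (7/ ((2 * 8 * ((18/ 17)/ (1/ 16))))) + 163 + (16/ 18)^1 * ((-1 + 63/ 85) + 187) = 327.97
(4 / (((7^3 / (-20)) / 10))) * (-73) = 58400 / 343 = 170.26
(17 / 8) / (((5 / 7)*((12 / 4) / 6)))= 5.95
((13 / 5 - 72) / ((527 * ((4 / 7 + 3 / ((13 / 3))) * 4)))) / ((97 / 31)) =-0.01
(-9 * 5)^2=2025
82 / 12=41 / 6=6.83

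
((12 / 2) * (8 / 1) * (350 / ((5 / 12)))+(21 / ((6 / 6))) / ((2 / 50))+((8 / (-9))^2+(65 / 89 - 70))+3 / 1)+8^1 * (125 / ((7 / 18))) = 2187618941 / 50463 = 43350.95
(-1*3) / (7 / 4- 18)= 12 / 65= 0.18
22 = 22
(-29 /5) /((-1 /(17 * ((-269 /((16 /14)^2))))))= -6498233 /320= -20306.98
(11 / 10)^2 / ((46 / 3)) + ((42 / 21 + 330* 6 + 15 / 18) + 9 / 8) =13689857 / 6900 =1984.04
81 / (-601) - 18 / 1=-10899 / 601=-18.13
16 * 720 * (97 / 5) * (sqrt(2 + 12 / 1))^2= 3128832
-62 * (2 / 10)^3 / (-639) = 62 / 79875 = 0.00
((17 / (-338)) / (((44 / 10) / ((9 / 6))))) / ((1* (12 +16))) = -255 / 416416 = -0.00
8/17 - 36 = -604/17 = -35.53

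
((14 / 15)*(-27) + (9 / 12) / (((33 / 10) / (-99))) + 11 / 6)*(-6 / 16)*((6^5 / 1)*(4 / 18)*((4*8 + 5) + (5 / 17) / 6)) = 93598272 / 85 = 1101156.14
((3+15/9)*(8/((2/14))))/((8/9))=294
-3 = -3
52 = 52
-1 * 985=-985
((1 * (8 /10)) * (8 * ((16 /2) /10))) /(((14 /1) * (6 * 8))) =4 /525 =0.01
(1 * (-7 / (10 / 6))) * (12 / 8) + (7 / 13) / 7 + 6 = -0.22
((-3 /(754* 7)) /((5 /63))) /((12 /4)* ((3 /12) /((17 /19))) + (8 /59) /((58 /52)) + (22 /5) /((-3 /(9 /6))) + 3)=-18054 /4436237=-0.00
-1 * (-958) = 958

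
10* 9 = 90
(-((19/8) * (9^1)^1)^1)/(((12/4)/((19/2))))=-1083/16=-67.69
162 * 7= 1134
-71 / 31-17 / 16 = -1663 / 496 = -3.35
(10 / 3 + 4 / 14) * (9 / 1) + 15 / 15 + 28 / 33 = 7951 / 231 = 34.42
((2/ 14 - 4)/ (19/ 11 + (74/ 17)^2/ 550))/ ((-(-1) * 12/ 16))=-2.92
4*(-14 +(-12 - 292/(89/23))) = -36120/89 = -405.84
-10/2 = -5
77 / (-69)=-77 / 69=-1.12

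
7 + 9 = 16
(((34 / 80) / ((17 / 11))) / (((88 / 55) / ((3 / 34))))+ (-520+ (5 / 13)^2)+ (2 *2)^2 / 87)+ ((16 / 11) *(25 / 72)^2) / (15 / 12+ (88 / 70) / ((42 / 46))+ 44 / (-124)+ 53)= -8291350676328709199 / 15955649903546496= -519.65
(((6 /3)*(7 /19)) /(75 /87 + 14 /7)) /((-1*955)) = -406 /1506035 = -0.00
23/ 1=23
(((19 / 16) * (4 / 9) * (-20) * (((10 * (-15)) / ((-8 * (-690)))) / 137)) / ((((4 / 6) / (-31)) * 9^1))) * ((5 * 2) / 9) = -73625 / 6125544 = -0.01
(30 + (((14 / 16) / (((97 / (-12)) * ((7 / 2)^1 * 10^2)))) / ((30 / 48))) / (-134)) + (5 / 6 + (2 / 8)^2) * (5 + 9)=829434947 / 19497000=42.54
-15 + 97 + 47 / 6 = 539 / 6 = 89.83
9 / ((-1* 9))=-1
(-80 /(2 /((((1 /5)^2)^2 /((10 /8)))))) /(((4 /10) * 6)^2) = -2 /225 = -0.01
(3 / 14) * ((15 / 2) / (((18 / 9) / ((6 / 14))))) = 135 / 392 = 0.34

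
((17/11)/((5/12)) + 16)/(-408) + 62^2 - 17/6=10774337/2805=3841.12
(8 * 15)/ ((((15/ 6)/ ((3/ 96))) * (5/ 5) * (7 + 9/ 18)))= 1/ 5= 0.20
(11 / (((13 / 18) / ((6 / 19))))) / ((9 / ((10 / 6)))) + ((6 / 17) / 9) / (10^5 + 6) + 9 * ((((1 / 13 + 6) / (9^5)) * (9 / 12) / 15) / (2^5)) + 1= 1666910558183191 / 881641343306880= 1.89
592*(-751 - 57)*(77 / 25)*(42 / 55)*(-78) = 10969201152 / 125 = 87753609.22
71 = 71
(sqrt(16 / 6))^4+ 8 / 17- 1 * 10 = -370 / 153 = -2.42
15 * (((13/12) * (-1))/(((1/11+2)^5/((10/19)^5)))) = -261707875000/15937022465957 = -0.02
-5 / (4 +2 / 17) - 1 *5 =-87 / 14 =-6.21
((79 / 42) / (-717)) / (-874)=79 / 26319636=0.00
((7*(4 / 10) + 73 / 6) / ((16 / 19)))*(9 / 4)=25593 / 640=39.99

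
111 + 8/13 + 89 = 200.62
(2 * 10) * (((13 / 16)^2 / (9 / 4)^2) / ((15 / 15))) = 845 / 324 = 2.61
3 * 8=24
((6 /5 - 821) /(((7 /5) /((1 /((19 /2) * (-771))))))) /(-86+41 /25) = -204950 /216263187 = -0.00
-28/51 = -0.55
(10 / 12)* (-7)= -35 / 6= -5.83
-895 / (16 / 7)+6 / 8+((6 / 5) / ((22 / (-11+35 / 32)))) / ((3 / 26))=-87009 / 220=-395.50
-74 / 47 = -1.57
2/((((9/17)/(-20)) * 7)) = -680/63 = -10.79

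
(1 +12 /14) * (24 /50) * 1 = 156 /175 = 0.89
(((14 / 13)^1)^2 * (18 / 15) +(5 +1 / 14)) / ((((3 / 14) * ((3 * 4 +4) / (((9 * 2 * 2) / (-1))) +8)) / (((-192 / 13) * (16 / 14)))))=-67.38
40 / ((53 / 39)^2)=60840 / 2809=21.66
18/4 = 4.50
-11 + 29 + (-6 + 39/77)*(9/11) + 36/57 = 227505/16093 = 14.14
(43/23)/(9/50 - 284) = -0.01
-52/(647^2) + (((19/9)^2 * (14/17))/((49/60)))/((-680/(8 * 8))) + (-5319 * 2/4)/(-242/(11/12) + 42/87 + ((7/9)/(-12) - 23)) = 3709601096478094/418834912812075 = 8.86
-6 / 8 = -3 / 4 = -0.75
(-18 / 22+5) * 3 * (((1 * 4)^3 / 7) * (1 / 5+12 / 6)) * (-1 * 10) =-2523.43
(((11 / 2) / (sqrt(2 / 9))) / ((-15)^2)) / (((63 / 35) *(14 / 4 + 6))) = 11 *sqrt(2) / 5130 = 0.00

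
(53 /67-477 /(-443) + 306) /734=4568912 /10892927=0.42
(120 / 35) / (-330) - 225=-86629 / 385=-225.01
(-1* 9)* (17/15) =-51/5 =-10.20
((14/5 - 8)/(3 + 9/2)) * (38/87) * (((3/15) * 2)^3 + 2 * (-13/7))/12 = 1577836/17128125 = 0.09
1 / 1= 1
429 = 429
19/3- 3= 10/3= 3.33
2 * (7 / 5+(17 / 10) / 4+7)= 353 / 20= 17.65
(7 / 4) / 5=7 / 20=0.35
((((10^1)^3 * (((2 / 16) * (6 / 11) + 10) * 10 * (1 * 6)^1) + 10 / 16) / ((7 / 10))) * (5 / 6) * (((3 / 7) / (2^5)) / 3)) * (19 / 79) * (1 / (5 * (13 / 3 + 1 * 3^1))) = 5050205225 / 239816192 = 21.06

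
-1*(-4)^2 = -16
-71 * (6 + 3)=-639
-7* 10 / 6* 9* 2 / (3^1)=-70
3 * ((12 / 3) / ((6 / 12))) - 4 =20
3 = 3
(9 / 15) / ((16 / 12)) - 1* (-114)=2289 / 20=114.45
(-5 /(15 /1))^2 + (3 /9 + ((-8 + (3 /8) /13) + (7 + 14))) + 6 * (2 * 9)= 113699 /936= 121.47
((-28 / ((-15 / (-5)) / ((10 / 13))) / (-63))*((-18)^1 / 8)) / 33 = -10 / 1287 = -0.01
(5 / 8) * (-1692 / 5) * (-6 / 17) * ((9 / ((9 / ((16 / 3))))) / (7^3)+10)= 4359438 / 5831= 747.63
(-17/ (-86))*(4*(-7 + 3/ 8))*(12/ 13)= -4.84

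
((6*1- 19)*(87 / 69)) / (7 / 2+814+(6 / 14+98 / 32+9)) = -42224 / 2138057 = -0.02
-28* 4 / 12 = -28 / 3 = -9.33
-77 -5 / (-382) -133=-80215 / 382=-209.99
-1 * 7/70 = -1/10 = -0.10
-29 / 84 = -0.35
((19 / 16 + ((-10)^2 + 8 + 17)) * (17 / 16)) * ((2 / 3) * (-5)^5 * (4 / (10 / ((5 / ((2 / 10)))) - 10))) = 116383.87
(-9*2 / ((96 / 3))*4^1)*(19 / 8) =-171 / 32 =-5.34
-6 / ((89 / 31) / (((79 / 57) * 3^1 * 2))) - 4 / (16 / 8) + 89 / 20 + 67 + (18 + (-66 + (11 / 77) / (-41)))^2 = 6564284776171 / 2785719580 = 2356.41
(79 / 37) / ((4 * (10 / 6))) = 0.32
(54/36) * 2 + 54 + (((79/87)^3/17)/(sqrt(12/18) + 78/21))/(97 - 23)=15188699717839/266467628970 - 24158911 * sqrt(6)/1598805773820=57.00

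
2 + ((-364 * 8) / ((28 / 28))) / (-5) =2922 / 5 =584.40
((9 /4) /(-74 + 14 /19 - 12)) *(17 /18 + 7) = -2717 /12960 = -0.21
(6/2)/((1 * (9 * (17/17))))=1/3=0.33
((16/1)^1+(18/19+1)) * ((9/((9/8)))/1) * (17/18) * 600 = 4637600/57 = 81361.40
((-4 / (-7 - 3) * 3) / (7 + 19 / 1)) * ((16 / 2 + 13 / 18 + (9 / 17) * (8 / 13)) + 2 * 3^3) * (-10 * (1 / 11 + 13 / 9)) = -38122360 / 853281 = -44.68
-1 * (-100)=100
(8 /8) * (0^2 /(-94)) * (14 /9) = 0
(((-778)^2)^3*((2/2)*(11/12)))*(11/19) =117686895133066240.28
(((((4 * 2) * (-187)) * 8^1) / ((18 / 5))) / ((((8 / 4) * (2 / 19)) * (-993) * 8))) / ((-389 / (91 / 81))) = -1616615 / 281595933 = -0.01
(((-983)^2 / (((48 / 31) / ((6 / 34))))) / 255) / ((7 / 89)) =2665991351 / 485520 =5491.00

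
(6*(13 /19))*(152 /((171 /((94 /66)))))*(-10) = -97760 /1881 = -51.97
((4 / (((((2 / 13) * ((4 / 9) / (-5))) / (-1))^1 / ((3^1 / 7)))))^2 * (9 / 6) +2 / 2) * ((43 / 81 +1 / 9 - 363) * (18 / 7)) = -5535039733 / 252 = -21964443.38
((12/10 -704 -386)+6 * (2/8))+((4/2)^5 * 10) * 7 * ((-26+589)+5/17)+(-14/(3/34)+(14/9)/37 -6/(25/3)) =356793633239/283050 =1260532.18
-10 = -10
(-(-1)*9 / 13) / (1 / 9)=81 / 13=6.23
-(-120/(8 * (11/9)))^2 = -18225/121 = -150.62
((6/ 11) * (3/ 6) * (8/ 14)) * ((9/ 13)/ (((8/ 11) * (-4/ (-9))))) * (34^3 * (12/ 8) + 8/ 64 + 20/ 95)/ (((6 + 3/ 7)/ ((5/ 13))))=241956801/ 205504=1177.38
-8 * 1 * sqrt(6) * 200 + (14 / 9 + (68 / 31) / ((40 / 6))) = 2629 / 1395 -1600 * sqrt(6) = -3917.30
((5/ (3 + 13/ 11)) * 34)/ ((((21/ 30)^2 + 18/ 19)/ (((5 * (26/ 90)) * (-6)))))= -46189000/ 188439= -245.11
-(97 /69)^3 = -912673 /328509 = -2.78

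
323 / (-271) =-323 / 271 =-1.19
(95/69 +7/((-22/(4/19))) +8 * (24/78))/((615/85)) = 12019493/23059179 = 0.52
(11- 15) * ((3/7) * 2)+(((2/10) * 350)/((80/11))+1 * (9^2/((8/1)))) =457/28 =16.32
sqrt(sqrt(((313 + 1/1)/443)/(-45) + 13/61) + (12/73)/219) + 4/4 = sqrt(657218276100 + 2160083505 * sqrt(32427735115))/29590185 + 1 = 1.67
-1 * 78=-78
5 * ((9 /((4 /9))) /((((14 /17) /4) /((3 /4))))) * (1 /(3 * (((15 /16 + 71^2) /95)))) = 1308150 /564697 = 2.32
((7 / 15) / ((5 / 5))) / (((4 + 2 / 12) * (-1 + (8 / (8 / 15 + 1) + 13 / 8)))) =2576 / 134375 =0.02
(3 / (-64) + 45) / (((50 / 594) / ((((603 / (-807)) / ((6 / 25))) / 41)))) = -57249423 / 1411712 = -40.55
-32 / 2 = -16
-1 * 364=-364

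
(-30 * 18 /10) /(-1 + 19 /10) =-60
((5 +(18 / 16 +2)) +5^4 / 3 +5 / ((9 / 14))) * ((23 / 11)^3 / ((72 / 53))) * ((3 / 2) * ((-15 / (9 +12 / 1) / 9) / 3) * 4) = -52055596975 / 217346976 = -239.50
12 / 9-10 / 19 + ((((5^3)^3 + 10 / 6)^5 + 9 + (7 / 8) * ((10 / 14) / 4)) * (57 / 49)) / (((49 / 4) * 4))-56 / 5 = 398919720671250524615479573236351951827 / 591222240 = 674737338485863665439039600000.00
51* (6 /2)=153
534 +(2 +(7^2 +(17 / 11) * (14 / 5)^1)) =32413 / 55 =589.33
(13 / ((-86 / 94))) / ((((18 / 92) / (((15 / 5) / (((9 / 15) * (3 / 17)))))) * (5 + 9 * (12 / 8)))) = -4778020 / 42957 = -111.23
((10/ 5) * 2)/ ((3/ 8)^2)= 256/ 9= 28.44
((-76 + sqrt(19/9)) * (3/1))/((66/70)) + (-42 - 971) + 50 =-13253/11 + 35 * sqrt(19)/33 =-1200.20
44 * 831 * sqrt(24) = 73128 * sqrt(6) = 179126.29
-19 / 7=-2.71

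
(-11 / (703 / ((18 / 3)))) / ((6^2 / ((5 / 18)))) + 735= 55804085 / 75924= 735.00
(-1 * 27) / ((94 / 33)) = -891 / 94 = -9.48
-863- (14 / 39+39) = -35192 / 39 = -902.36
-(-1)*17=17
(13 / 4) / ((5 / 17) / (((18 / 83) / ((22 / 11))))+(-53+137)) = 1989 / 53068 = 0.04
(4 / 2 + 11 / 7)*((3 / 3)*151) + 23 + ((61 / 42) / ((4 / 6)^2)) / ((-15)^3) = 35423939 / 63000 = 562.28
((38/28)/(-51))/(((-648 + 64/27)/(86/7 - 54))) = -12483/7260428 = -0.00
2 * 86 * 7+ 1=1205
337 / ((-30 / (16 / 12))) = -674 / 45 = -14.98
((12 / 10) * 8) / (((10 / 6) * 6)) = 24 / 25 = 0.96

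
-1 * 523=-523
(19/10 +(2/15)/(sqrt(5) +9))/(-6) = -0.32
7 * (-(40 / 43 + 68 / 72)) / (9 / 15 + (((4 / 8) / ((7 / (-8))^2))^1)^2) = -121934785 / 9538002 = -12.78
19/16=1.19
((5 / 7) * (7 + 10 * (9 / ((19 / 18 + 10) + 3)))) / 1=16955 / 1771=9.57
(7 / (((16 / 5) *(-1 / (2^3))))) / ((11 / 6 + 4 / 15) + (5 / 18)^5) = -165337200 / 19856089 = -8.33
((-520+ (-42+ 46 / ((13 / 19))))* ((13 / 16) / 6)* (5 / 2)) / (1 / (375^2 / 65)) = -9421875 / 26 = -362379.81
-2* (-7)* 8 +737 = 849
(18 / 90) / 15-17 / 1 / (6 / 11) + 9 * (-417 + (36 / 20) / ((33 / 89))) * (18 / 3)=-36773563 / 1650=-22287.01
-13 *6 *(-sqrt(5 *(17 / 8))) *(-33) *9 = -11583 *sqrt(170) / 2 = -75511.92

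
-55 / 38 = -1.45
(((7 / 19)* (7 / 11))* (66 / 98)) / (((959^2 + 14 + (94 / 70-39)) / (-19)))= -0.00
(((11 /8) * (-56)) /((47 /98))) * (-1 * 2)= 15092 /47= 321.11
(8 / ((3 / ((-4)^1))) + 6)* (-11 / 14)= 11 / 3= 3.67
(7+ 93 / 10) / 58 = 163 / 580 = 0.28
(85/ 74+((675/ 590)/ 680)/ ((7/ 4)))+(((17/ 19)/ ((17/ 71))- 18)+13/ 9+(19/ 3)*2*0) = -2073453437/ 177687468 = -11.67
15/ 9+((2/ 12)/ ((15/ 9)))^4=50003/ 30000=1.67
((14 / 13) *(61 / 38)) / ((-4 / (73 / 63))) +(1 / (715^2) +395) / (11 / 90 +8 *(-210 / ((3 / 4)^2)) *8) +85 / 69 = 0.71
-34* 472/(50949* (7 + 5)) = -236/8991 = -0.03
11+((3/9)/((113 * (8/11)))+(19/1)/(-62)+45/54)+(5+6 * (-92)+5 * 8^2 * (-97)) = -884870945/28024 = -31575.47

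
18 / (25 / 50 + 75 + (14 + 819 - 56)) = 36 / 1705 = 0.02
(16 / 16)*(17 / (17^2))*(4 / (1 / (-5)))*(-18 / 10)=36 / 17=2.12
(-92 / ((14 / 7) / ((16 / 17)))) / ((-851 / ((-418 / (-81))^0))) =32 / 629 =0.05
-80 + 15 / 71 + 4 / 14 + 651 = 284034 / 497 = 571.50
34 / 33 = 1.03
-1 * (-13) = 13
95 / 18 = 5.28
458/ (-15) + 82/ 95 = -8456/ 285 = -29.67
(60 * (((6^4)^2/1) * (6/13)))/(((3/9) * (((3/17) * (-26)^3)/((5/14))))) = -3212265600/199927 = -16067.19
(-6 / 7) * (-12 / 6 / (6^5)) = 1 / 4536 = 0.00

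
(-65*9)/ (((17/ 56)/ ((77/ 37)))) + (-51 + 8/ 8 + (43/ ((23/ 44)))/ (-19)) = -1117274958/ 274873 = -4064.70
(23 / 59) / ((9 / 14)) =322 / 531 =0.61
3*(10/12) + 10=25/2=12.50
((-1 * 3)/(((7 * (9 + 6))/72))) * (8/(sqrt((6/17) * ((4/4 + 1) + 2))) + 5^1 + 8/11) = -48 * sqrt(102)/35 - 648/55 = -25.63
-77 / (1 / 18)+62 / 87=-1385.29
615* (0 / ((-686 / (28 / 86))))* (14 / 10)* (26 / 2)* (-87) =0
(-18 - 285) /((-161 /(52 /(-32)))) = -3939 /1288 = -3.06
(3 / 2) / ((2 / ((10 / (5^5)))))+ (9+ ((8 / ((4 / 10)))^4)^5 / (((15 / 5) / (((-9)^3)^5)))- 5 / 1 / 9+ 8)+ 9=-7196416657575955660800000000000000000000.00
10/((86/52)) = 260/43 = 6.05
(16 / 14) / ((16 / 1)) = 1 / 14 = 0.07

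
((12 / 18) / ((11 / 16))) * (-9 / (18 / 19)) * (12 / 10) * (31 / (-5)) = 18848 / 275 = 68.54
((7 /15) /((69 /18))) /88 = 7 /5060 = 0.00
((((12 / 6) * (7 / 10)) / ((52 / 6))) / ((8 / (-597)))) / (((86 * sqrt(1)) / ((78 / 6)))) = -12537 / 6880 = -1.82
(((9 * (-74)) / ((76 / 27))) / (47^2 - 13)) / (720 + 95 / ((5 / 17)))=-999 / 9670696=-0.00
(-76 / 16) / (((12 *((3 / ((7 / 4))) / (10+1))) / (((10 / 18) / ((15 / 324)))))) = -1463 / 48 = -30.48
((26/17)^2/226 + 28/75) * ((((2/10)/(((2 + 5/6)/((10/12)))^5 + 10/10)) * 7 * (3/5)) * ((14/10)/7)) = 3289111/23235161587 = 0.00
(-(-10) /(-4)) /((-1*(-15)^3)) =-1 /1350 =-0.00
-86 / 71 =-1.21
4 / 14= 2 / 7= 0.29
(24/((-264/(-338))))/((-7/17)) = -5746/77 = -74.62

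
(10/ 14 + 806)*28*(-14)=-316232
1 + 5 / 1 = 6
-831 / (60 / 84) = -5817 / 5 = -1163.40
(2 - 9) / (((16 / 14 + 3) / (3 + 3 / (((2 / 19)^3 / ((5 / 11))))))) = -5054301 / 2552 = -1980.53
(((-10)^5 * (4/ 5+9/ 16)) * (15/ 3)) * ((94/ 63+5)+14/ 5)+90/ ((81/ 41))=-398800880/ 63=-6330172.70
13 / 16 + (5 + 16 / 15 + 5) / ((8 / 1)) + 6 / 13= 2.66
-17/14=-1.21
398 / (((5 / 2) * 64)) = 199 / 80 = 2.49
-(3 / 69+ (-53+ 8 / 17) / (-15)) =-20794 / 5865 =-3.55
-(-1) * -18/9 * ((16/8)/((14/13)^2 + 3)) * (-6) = 4056/703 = 5.77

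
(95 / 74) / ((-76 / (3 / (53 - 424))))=15 / 109816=0.00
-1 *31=-31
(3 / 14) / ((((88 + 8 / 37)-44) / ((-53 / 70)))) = -5883 / 1603280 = -0.00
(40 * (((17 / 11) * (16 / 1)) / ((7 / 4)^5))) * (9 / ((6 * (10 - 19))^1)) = -10.04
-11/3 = -3.67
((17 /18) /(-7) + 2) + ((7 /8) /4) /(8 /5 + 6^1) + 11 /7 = 265469 /76608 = 3.47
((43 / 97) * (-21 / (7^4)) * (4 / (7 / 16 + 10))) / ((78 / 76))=-104576 / 72231341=-0.00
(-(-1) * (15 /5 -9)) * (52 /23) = -312 /23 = -13.57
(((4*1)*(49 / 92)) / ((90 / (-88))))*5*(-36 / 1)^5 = 14485008384 / 23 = 629782973.22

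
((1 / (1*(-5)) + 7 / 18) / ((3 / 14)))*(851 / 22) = 101269 / 2970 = 34.10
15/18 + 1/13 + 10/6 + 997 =25989/26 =999.58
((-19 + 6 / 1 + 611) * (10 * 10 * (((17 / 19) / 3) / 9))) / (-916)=-254150 / 117477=-2.16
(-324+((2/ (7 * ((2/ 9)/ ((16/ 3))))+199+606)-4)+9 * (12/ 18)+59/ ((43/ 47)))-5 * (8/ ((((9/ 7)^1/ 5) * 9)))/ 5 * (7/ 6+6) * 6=9891458/ 24381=405.70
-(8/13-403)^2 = -161913.38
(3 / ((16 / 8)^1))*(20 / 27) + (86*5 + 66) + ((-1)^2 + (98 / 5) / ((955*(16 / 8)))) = 498.12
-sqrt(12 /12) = -1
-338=-338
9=9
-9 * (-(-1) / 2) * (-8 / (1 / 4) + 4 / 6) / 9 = 15.67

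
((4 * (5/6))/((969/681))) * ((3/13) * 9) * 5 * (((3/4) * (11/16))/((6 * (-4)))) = -561825/1074944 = -0.52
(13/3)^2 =169/9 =18.78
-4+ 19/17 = -49/17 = -2.88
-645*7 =-4515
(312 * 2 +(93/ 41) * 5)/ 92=26049/ 3772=6.91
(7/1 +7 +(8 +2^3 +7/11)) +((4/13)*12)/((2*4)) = 4447/143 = 31.10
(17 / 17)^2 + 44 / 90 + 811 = 36562 / 45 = 812.49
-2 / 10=-1 / 5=-0.20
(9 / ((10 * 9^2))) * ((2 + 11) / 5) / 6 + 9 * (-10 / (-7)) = 243091 / 18900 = 12.86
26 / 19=1.37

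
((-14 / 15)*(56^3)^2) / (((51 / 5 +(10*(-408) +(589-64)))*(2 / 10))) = 77102448640 / 1899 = 40601605.39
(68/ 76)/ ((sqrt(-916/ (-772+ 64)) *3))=17 *sqrt(40533)/ 13053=0.26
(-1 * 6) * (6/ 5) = -36/ 5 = -7.20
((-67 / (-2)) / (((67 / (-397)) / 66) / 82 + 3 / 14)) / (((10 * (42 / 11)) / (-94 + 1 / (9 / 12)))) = -18342111821 / 48335655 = -379.47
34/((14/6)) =102/7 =14.57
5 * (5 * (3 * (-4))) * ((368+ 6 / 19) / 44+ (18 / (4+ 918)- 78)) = 2012046450 / 96349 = 20882.90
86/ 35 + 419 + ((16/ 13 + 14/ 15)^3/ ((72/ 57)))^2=1682825311222608922/ 3463763389734375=485.84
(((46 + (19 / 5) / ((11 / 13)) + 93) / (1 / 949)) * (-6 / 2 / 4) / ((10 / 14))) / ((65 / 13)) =-39319917 / 1375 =-28596.30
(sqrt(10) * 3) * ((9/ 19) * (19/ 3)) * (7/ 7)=9 * sqrt(10)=28.46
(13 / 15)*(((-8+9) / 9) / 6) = 13 / 810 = 0.02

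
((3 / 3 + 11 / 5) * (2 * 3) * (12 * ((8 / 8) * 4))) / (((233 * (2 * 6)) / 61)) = 23424 / 1165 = 20.11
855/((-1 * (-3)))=285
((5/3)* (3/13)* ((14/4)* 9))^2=99225/676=146.78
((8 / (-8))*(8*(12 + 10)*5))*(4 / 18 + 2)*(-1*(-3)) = -17600 / 3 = -5866.67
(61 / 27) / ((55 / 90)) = 122 / 33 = 3.70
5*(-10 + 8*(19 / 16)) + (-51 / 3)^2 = 573 / 2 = 286.50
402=402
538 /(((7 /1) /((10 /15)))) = 1076 /21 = 51.24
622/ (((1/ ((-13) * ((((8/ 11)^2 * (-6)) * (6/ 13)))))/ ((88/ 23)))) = 11464704/ 253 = 45315.04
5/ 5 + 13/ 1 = 14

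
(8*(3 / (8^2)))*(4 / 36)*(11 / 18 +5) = 101 / 432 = 0.23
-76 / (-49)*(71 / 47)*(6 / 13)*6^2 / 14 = 582768 / 209573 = 2.78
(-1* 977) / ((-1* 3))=977 / 3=325.67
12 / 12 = 1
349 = 349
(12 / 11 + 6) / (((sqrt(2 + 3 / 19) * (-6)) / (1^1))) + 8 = 8 - 13 * sqrt(779) / 451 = 7.20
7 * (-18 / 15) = -42 / 5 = -8.40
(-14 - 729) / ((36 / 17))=-12631 / 36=-350.86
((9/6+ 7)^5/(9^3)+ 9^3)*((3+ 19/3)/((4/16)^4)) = 4127417056/2187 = 1887250.60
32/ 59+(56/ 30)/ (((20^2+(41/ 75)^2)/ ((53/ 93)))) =2244612052/ 4118324549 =0.55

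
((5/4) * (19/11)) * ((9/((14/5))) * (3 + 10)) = 55575/616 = 90.22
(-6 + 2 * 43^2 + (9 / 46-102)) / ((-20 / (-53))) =8752897 / 920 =9514.02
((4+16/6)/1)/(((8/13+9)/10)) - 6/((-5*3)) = 22/3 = 7.33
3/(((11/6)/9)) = 162/11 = 14.73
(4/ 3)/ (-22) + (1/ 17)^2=-545/ 9537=-0.06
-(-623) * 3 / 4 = 1869 / 4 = 467.25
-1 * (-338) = 338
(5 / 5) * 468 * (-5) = -2340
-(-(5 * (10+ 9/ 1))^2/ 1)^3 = 735091890625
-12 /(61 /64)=-12.59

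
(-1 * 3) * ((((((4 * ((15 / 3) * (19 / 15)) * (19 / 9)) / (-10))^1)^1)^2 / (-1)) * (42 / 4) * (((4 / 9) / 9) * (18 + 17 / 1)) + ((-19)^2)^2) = -12774455383 / 32805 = -389405.74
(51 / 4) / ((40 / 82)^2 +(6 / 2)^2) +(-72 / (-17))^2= 346785603 / 17951524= 19.32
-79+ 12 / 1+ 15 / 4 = -253 / 4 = -63.25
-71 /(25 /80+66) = -1136 /1061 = -1.07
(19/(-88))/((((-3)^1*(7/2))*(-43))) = -19/39732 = -0.00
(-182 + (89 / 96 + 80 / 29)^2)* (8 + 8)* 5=-6526656355 / 484416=-13473.25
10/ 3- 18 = -44/ 3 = -14.67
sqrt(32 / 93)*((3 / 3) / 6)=2*sqrt(186) / 279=0.10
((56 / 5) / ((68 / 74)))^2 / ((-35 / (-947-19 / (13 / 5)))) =1902187168 / 469625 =4050.44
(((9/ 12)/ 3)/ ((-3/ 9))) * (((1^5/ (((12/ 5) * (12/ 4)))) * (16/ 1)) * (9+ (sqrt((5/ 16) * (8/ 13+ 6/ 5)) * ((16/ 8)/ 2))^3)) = -15- 295 * sqrt(1534)/ 16224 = -15.71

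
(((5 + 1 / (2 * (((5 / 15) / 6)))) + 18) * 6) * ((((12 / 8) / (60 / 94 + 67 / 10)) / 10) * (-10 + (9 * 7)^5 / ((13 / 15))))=201504313931040 / 44837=4494152461.83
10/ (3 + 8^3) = 2/ 103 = 0.02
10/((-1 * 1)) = -10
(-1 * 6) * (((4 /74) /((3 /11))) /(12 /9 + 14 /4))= -0.25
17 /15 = 1.13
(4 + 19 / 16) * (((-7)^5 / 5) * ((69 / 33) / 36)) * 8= -32084563 / 3960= -8102.16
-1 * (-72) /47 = 72 /47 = 1.53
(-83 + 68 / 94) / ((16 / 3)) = -11601 / 752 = -15.43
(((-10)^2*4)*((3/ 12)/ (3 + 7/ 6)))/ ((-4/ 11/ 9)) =-594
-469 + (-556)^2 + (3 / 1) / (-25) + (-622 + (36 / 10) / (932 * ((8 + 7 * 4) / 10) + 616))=76456739441 / 248200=308044.88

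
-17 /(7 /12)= -204 /7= -29.14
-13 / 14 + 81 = 1121 / 14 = 80.07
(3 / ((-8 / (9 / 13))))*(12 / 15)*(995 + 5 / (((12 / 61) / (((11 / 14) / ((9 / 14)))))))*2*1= -22163 / 52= -426.21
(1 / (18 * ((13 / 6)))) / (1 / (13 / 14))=1 / 42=0.02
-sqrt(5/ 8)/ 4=-sqrt(10)/ 16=-0.20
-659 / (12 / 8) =-1318 / 3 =-439.33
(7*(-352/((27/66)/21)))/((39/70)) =-26561920/117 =-227024.96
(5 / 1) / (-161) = -5 / 161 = -0.03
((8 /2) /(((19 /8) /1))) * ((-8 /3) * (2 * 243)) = -41472 /19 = -2182.74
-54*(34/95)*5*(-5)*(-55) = -504900/19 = -26573.68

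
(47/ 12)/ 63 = 47/ 756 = 0.06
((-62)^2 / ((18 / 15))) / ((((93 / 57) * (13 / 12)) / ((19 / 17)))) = 447640 / 221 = 2025.52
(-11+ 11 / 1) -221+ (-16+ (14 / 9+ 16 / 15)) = -10547 / 45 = -234.38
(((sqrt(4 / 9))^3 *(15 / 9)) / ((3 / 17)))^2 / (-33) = -462400 / 1948617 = -0.24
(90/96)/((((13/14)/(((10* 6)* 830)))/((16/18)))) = 581000/13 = 44692.31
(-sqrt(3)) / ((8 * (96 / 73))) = -73 * sqrt(3) / 768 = -0.16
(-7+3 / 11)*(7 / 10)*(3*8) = -6216 / 55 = -113.02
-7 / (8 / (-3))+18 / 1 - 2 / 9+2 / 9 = 20.62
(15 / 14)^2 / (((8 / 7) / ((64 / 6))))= 75 / 7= 10.71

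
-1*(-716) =716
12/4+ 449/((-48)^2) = 7361/2304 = 3.19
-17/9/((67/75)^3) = -796875/300763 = -2.65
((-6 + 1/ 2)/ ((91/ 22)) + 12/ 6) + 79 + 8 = 7978/ 91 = 87.67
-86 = -86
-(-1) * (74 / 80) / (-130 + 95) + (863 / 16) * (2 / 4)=150877 / 5600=26.94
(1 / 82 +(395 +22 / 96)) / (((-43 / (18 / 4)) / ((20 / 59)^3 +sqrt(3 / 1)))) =-2333505*sqrt(3) / 56416-583376250 / 362083177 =-73.25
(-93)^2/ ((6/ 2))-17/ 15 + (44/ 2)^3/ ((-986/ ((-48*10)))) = 8065.48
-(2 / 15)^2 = -4 / 225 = -0.02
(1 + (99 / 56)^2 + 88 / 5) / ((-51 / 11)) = -1249061 / 266560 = -4.69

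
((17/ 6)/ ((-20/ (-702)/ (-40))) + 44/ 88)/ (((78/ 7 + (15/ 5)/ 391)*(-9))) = 39.63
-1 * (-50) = 50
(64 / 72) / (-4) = -2 / 9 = -0.22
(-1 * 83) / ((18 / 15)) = -415 / 6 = -69.17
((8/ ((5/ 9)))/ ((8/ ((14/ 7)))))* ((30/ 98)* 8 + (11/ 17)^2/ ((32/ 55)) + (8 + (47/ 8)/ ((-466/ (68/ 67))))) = 710260760421/ 17685389680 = 40.16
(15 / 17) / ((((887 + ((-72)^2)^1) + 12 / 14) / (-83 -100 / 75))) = -0.01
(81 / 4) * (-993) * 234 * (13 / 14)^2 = -1590401709 / 392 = -4057147.22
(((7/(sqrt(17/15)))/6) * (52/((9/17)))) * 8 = 1456 * sqrt(255)/27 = 861.13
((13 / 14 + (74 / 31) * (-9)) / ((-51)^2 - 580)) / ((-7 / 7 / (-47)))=-8921 / 18662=-0.48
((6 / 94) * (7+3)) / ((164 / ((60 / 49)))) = 450 / 94423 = 0.00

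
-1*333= -333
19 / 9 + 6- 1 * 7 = 10 / 9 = 1.11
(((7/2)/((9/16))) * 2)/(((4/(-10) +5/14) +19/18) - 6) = -2.50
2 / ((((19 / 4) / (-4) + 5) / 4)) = 128 / 61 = 2.10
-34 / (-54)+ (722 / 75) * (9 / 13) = 64007 / 8775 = 7.29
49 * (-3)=-147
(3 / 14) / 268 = 3 / 3752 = 0.00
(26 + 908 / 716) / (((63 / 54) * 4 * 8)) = 0.73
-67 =-67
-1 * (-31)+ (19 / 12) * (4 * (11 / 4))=581 / 12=48.42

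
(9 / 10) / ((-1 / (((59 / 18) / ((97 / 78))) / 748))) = -2301 / 725560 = -0.00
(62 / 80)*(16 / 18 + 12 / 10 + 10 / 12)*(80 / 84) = 8153 / 3780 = 2.16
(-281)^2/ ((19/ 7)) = 552727/ 19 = 29090.89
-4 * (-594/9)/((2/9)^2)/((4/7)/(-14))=-130977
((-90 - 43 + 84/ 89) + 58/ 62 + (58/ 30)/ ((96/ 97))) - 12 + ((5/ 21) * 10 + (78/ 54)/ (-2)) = -1293277217/ 9270240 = -139.51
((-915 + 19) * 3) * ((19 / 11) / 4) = -12768 / 11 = -1160.73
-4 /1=-4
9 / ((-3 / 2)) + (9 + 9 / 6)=9 / 2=4.50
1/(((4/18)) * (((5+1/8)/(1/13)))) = 36/533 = 0.07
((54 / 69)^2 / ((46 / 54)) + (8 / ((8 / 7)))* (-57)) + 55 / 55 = -4833718 / 12167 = -397.28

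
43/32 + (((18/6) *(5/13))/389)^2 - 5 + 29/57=-146815612109/46645606176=-3.15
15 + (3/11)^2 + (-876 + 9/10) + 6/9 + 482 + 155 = -807163/3630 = -222.36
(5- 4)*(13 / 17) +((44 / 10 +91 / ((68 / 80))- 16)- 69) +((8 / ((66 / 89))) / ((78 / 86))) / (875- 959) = 62215183 / 2297295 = 27.08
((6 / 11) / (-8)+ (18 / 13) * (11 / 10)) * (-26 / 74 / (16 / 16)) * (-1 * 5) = 4161 / 1628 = 2.56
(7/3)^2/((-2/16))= -392/9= -43.56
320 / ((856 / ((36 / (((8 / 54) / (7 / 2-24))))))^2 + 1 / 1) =31763638080 / 102192313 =310.82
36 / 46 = 18 / 23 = 0.78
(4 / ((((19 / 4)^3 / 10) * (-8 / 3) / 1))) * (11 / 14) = -5280 / 48013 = -0.11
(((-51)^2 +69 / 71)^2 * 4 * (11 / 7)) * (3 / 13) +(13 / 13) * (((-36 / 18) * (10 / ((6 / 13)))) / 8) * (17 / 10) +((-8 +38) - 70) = 108119710795489 / 11009544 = 9820543.96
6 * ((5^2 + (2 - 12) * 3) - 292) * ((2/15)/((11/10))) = -216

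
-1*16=-16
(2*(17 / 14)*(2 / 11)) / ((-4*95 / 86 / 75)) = -10965 / 1463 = -7.49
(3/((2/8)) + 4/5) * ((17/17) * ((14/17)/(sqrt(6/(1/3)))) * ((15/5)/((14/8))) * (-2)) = -512 * sqrt(2)/85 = -8.52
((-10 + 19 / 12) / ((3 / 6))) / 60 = -101 / 360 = -0.28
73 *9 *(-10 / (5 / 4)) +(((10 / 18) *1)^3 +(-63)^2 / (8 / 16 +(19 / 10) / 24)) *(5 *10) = 34189085014 / 101331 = 337400.06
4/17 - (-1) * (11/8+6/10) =1503/680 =2.21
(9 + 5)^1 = 14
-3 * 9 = -27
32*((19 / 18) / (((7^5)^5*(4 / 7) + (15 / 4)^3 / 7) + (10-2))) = 136192 / 3089822099705775131521959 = 0.00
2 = 2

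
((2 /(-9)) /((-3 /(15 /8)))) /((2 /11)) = 55 /72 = 0.76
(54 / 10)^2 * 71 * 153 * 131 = 1037405637 / 25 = 41496225.48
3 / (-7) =-3 / 7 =-0.43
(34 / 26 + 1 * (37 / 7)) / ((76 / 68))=10200 / 1729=5.90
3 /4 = 0.75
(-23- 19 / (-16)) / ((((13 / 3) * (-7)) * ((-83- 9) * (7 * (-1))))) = 1047 / 937664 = 0.00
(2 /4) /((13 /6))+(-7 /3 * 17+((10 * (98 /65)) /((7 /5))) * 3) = -278 /39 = -7.13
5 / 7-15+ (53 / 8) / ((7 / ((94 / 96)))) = -35909 / 2688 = -13.36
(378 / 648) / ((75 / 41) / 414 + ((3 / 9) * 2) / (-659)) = 4350059 / 25406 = 171.22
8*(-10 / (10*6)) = -4 / 3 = -1.33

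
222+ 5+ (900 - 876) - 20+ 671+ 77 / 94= 84865 / 94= 902.82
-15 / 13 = -1.15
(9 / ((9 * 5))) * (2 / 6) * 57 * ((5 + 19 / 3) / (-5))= -646 / 75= -8.61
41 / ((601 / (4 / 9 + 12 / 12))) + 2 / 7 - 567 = -21453772 / 37863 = -566.62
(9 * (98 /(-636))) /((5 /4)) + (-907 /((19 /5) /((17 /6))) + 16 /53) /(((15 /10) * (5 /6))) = -1637036 /3021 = -541.89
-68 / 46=-34 / 23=-1.48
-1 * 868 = -868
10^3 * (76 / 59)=76000 / 59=1288.14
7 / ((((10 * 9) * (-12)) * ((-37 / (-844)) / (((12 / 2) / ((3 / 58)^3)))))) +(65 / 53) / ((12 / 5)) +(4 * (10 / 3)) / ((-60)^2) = -6409.91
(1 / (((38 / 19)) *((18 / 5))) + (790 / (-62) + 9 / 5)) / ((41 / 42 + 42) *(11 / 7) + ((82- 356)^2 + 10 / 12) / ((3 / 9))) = -2953769 / 61600988460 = -0.00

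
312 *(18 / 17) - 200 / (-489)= 2749624 / 8313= 330.76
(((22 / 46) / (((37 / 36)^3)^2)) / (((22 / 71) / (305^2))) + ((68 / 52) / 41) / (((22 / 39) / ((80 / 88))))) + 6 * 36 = 35725789888209291417 / 292757080446127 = 122032.20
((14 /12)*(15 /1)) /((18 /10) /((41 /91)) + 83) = 7175 /35668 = 0.20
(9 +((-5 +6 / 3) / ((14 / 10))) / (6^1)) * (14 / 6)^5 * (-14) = -2033647 / 243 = -8368.92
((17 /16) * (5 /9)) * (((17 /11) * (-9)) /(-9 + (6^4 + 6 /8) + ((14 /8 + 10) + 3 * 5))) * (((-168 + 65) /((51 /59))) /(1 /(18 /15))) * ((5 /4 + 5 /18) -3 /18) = 5062141 /4164336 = 1.22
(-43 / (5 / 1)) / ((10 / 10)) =-43 / 5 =-8.60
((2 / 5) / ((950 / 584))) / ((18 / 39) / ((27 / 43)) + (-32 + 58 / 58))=-0.01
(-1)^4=1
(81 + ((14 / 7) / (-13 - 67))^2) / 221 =129601 / 353600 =0.37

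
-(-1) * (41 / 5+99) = 536 / 5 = 107.20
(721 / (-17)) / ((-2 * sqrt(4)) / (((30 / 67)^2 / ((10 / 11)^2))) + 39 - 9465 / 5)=785169 / 34628354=0.02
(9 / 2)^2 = 81 / 4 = 20.25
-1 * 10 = -10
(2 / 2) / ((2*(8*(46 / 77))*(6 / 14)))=539 / 2208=0.24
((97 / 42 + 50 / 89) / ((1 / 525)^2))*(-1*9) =-1267835625 / 178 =-7122672.05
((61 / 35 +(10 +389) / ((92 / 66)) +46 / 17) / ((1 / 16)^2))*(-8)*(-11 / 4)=22404453632 / 13685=1637154.08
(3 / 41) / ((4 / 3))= 9 / 164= 0.05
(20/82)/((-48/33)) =-55/328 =-0.17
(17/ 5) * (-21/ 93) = -119/ 155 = -0.77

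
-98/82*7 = -343/41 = -8.37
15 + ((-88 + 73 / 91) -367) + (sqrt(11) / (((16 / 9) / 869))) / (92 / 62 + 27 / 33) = -39967 / 91 + 2666961 * sqrt(11) / 12560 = 265.05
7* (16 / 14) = 8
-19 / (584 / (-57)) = 1083 / 584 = 1.85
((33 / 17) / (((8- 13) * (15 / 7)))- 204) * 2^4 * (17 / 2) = -694216 / 25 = -27768.64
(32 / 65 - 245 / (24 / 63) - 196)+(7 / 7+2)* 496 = 337671 / 520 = 649.37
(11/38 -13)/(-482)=483/18316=0.03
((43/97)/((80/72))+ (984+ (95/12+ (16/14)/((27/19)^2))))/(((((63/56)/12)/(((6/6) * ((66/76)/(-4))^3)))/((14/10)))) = -13082863381907/86225860800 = -151.73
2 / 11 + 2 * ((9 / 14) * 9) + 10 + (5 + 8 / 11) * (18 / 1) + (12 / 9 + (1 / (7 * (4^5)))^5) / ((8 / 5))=627843504898795475304613 / 4995671929856251133952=125.68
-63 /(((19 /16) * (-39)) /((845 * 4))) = 87360 /19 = 4597.89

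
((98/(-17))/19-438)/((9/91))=-12883052/2907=-4431.73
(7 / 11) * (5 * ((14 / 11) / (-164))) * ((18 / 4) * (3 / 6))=-2205 / 39688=-0.06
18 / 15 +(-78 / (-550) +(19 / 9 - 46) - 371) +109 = -753754 / 2475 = -304.55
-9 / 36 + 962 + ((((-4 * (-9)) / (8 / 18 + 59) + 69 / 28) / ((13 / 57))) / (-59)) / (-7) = 38676942397 / 40213810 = 961.78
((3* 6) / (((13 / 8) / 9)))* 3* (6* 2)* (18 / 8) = 8075.08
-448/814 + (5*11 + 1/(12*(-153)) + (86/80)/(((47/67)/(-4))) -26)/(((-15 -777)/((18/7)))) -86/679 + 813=387394767895057/476941061520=812.25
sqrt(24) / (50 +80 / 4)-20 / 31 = -20 / 31 +sqrt(6) / 35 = -0.58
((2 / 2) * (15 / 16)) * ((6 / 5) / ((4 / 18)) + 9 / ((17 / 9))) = 162 / 17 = 9.53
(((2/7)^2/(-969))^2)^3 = 4096/11458272396365657970702580881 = 0.00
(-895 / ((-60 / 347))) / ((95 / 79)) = 4304.32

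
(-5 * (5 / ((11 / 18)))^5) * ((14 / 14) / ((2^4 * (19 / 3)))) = -5535843750 / 3059969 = -1809.12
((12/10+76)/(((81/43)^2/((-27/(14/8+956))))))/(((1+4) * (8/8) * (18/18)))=-2854856/23273325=-0.12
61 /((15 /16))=976 /15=65.07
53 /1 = 53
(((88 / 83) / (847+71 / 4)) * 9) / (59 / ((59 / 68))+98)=528 / 7943017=0.00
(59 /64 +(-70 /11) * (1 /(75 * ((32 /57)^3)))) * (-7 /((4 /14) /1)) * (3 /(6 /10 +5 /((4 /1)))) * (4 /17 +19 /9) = -7011825373 /170041344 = -41.24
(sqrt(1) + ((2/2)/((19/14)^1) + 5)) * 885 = 113280/19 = 5962.11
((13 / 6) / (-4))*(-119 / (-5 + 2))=-21.49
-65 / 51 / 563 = -65 / 28713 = -0.00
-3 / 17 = -0.18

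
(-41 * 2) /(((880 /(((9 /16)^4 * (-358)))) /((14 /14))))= 48151179 /14417920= 3.34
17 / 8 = 2.12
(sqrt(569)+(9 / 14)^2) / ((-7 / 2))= -2*sqrt(569) / 7 - 81 / 686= -6.93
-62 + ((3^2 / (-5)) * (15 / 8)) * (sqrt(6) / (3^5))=-62 - sqrt(6) / 72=-62.03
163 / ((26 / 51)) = 8313 / 26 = 319.73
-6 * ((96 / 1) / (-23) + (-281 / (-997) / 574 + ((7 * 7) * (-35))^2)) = -116140522081275 / 6581197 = -17647324.96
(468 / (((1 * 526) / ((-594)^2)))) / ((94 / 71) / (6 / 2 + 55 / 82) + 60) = 220558401063 / 42407698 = 5200.90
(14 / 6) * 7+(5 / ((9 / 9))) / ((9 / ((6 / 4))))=103 / 6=17.17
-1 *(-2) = 2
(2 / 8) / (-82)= -1 / 328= -0.00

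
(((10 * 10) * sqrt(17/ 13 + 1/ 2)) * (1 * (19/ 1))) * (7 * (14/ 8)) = 23275 * sqrt(1222)/ 26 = 31293.34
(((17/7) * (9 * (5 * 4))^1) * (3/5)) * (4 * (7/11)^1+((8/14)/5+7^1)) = 6828084/2695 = 2533.61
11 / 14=0.79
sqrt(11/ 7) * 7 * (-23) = -23 * sqrt(77) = -201.82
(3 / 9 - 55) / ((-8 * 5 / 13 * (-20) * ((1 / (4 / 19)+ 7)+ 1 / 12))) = -533 / 7100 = -0.08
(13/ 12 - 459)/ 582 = -5495/ 6984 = -0.79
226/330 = 113/165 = 0.68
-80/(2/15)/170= -60/17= -3.53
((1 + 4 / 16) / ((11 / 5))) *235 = 5875 / 44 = 133.52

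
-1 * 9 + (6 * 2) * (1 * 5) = 51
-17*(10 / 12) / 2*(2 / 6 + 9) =-66.11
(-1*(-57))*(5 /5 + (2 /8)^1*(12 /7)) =570 /7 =81.43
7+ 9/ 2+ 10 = 43/ 2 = 21.50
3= 3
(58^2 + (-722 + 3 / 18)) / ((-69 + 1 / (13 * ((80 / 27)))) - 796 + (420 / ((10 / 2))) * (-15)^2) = 0.15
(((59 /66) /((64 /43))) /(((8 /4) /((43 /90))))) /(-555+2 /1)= -109091 /420456960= -0.00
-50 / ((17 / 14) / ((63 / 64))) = -11025 / 272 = -40.53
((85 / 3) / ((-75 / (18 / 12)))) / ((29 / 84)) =-238 / 145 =-1.64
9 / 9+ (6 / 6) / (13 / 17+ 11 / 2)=247 / 213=1.16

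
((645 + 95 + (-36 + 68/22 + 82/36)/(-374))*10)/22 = 274022725/814572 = 336.40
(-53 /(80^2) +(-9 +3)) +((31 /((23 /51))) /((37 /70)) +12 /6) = 686457297 /5446400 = 126.04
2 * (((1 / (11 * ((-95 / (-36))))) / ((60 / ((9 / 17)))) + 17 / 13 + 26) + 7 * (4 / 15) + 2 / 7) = 1428782632 / 24249225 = 58.92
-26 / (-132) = 13 / 66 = 0.20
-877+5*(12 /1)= -817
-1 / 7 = -0.14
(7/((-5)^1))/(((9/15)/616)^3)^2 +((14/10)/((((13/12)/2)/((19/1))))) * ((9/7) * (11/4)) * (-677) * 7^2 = -77686524265126434658462/47385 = -1639475029336845724.56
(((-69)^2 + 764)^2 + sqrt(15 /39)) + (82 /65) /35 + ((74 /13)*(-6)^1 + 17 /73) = sqrt(65) /13 + 5069537544436 /166075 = 30525591.74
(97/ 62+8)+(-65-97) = -152.44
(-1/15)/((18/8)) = -0.03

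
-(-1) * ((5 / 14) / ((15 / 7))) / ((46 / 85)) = 85 / 276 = 0.31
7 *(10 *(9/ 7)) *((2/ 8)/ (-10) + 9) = 3231/ 4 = 807.75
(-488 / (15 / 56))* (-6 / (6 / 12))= 21862.40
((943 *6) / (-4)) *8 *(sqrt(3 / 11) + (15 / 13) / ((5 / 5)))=-169740 / 13 - 11316 *sqrt(33) / 11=-18966.51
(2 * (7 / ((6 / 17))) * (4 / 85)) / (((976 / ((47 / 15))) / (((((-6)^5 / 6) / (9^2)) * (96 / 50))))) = -21056 / 114375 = -0.18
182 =182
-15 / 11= -1.36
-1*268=-268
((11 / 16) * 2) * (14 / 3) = 77 / 12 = 6.42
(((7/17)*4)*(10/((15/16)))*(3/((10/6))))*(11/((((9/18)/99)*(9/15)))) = 1951488/17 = 114793.41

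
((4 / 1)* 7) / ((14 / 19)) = 38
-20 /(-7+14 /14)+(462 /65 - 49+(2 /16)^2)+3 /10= -477277 /12480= -38.24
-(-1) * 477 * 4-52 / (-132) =1908.39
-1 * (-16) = 16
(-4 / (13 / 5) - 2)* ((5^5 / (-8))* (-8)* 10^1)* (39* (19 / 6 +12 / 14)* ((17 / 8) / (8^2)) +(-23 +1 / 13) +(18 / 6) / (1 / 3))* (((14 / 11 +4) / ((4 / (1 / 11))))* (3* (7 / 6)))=8461218078125 / 20939776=404073.95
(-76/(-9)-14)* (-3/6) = 25/9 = 2.78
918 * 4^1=3672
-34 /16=-17 /8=-2.12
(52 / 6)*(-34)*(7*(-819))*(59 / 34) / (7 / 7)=2931474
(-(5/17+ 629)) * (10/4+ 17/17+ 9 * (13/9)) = -10383.35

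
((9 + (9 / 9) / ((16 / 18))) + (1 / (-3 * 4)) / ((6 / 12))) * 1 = 239 / 24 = 9.96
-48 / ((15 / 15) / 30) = -1440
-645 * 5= -3225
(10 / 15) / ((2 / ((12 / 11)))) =4 / 11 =0.36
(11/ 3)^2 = 121/ 9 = 13.44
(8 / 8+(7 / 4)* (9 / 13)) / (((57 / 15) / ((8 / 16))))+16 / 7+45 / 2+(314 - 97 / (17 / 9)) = 67656517 / 235144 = 287.72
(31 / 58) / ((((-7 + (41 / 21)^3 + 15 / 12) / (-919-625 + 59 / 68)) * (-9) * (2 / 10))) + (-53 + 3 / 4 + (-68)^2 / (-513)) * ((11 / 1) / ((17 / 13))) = -816114047399 / 3337387164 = -244.54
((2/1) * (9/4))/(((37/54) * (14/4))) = 486/259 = 1.88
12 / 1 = 12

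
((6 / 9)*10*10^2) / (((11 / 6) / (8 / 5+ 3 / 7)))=56800 / 77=737.66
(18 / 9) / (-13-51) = -1 / 32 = -0.03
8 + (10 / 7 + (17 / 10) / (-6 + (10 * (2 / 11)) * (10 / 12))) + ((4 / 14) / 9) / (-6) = 2529851 / 279720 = 9.04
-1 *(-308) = 308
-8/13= -0.62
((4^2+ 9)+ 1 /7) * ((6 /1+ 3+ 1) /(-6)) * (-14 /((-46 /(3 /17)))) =-880 /391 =-2.25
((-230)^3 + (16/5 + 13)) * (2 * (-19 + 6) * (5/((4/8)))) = 3163415788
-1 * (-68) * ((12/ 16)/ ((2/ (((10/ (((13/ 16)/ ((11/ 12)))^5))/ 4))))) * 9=3504469760/ 3341637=1048.73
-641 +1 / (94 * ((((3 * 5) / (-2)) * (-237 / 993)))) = -35700164 / 55695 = -640.99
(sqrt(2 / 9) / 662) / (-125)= -sqrt(2) / 248250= -0.00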